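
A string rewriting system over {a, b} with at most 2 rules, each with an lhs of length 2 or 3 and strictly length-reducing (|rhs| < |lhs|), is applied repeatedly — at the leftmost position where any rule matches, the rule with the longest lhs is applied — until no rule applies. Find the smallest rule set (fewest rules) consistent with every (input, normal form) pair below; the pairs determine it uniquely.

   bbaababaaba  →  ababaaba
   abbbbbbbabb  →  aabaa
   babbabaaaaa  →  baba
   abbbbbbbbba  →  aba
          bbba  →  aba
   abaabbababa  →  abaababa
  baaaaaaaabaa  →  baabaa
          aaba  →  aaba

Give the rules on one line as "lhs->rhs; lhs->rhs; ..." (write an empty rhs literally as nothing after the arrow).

aaa->a; bb->a

  | bbaababaaba => aaababaaba => ababaaba
  | abbbbbbbabb => aabbbbbabb => aaabbbabb => abbbabb => aababb => aabaa
  | babbabaaaaa => baaabaaaaa => babaaaaa => babaaa => baba
  | abbbbbbbbba => aabbbbbbba => aaabbbbba => abbbbba => aabbba => aaaba => aba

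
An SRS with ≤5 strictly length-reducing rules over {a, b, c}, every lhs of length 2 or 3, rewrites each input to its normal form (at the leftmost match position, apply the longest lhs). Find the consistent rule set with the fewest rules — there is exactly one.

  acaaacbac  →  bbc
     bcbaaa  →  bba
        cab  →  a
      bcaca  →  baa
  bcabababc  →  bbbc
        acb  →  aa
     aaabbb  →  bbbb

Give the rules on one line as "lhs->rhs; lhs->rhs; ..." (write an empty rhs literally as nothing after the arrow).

  | acaaacbac => aaaacbac => bacbac => baaac => bbc
  | bcbaaa => baaaa => bba
  | cab => ab => a
  | bcaca => baca => baa

aaa->b; ab->a; ca->a; cb->a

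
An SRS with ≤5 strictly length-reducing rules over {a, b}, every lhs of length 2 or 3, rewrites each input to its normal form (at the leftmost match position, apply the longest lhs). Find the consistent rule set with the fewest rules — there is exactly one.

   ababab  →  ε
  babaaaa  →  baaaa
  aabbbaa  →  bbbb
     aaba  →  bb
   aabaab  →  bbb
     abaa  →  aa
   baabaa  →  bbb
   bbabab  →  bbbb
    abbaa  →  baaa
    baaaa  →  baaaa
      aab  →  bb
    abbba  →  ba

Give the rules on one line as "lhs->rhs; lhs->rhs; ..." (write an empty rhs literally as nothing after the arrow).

  | ababab => abab => ab => ε
  | babaaaa => baaaa
  | aabbbaa => bbbbaa => bbbba => bbbb
  | aaba => bba => bb

aab->bb; ab->; abb->ba; bba->bb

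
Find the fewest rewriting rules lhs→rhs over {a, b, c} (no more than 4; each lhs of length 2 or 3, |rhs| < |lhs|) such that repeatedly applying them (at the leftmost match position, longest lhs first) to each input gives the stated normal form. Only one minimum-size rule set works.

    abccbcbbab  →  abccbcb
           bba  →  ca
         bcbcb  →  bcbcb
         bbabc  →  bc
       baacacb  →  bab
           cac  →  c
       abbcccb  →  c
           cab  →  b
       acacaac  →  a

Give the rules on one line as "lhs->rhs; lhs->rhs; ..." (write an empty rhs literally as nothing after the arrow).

ac->; bb->c; cab->b; ccc->b

  | abccbcbbab => abccbccab => abccbcb
  | bba => ca
  | bcbcb
  | bbabc => cabc => bc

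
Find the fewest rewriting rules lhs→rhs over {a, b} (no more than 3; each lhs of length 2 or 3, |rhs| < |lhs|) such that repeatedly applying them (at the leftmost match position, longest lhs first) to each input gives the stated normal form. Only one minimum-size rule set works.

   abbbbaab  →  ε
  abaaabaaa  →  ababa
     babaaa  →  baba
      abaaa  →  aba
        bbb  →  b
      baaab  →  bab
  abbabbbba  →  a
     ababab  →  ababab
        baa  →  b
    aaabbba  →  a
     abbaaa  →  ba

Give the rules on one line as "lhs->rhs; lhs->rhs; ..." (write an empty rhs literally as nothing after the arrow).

aa->; abb->b; bb->

  | abbbbaab => bbbaab => baab => bb => ε
  | abaaabaaa => ababaaa => ababa
  | babaaa => baba
  | abaaa => aba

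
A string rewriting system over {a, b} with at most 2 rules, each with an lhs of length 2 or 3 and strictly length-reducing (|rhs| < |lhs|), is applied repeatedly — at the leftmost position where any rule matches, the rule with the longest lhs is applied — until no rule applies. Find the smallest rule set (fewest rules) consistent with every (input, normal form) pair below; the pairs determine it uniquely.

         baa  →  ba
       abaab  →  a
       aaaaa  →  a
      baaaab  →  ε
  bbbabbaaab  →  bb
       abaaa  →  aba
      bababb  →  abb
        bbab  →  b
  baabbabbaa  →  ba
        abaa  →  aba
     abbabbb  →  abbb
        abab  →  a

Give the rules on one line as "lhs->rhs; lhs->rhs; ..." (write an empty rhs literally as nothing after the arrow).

  | baa => ba
  | abaab => abab => a
  | aaaaa => aaaa => aaa => aa => a
  | baaaab => baaab => baab => bab => ε

aa->a; bab->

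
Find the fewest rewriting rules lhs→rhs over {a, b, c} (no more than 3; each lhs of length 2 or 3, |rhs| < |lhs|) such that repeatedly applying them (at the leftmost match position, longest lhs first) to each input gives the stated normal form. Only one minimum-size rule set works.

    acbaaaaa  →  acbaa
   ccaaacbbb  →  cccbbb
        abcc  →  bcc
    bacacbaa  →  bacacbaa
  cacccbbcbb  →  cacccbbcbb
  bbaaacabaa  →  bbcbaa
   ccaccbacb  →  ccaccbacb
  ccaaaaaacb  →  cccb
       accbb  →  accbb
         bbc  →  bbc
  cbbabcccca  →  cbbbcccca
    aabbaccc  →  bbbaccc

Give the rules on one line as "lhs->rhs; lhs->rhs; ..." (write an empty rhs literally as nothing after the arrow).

  | acbaaaaa => acbaa
  | ccaaacbbb => cccbbb
  | abcc => bcc
  | bacacbaa

aaa->; aab->bb; ab->b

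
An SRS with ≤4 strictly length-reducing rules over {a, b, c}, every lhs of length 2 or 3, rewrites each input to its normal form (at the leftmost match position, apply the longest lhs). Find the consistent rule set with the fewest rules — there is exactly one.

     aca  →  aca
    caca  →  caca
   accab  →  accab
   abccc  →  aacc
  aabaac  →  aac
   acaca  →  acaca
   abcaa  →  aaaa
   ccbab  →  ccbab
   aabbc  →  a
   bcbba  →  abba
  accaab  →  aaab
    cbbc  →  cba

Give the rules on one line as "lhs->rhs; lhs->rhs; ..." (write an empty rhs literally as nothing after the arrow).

aba->; bc->a; caa->aa

  | aca
  | caca
  | accab
  | abccc => aacc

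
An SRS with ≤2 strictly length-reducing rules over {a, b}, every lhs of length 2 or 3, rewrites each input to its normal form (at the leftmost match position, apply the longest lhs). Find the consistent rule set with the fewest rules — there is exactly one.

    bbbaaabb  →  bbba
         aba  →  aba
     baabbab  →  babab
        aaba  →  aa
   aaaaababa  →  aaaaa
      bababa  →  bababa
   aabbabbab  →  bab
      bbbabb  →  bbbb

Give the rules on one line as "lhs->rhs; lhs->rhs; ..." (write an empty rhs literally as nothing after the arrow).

  | bbbaaabb => bbbaab => bbba
  | aba
  | baabbab => babab
  | aaba => aa

aab->a; abb->b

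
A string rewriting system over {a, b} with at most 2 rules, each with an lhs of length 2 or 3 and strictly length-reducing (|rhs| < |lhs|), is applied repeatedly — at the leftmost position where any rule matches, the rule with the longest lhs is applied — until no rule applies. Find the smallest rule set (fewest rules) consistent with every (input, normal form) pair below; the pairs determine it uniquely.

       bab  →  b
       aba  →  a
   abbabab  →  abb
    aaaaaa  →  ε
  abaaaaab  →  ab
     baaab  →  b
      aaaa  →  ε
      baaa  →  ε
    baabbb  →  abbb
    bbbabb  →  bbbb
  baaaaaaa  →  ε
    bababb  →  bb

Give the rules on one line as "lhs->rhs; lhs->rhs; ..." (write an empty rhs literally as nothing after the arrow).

  | bab => b
  | aba => a
  | abbabab => abbab => abb
  | aaaaaa => aaaa => aa => ε

aa->; ba->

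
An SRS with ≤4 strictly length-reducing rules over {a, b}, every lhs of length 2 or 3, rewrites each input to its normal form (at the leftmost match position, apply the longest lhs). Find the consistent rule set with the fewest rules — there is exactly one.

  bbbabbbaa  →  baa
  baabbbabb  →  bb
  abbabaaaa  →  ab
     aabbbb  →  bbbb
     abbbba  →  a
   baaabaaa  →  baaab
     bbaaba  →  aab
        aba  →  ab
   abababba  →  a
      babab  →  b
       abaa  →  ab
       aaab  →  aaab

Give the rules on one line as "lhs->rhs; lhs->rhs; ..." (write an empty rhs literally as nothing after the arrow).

  | bbbabbbaa => babbbaa => bbbaa => baa
  | baabbbabb => babbbabb => bbbabb => babb => bb
  | abbabaaaa => bbabaaaa => abaaaa => abaaa => abaa => aba => ab
  | aabbbb => abbbb => bbbb

aba->ab; abb->bb; bab->b; bba->a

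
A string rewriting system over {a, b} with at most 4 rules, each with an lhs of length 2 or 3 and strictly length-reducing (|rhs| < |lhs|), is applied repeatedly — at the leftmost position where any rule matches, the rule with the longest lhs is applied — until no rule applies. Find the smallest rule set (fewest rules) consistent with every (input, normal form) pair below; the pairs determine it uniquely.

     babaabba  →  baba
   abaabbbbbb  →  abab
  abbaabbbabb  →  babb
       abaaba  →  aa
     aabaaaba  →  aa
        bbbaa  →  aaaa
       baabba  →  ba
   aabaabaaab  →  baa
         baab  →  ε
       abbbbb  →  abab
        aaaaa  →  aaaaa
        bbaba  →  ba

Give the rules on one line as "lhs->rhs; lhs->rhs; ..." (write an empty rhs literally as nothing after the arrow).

  | babaabba => babbaba => baba
  | abaabbbbbb => abbabbbbb => abbbbb => aaabb => abab
  | abbaabbbabb => aabbbabb => babbabb => babb
  | abaaba => abbaa => aa

aab->ba; bba->; bbb->aa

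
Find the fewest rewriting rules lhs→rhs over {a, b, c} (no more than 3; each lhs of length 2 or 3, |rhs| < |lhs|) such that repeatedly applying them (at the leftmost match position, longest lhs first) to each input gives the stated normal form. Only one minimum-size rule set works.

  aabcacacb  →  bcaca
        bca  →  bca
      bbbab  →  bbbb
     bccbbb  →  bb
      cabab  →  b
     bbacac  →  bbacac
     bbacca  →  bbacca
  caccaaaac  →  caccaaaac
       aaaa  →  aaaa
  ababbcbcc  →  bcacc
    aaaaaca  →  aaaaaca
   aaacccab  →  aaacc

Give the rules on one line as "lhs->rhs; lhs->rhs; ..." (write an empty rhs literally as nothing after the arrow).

ab->b; abb->ca; cb->

  | aabcacacb => abcacacb => bcacacb => bcaca
  | bca
  | bbbab => bbbb
  | bccbbb => bcbb => bb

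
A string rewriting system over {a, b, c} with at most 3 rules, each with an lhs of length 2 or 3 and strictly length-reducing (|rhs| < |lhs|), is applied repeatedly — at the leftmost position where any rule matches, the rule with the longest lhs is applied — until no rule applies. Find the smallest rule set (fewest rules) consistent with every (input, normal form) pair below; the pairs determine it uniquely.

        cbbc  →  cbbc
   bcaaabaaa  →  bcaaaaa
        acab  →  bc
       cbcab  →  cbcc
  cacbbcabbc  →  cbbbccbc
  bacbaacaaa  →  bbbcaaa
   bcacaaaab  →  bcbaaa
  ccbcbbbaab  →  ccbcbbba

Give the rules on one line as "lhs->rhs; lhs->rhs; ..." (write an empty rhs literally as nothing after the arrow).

aab->a; ab->c; ac->b

  | cbbc
  | bcaaabaaa => bcaaaaa
  | acab => bab => bc
  | cbcab => cbcc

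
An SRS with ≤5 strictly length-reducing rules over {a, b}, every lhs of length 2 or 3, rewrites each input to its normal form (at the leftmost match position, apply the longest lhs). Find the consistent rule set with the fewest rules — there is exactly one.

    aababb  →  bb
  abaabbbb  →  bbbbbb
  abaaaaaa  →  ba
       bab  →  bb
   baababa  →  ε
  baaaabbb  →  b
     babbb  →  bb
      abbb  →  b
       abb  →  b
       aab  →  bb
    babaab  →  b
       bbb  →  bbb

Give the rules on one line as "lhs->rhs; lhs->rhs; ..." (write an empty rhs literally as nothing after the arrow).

  | aababb => bbabb => bb
  | abaabbbb => baabbbb => bbbbbb
  | abaaaaaa => baaaaaa => bbaaaa => aaa => ba
  | bab => bb

aa->b; ab->b; abb->ab; bba->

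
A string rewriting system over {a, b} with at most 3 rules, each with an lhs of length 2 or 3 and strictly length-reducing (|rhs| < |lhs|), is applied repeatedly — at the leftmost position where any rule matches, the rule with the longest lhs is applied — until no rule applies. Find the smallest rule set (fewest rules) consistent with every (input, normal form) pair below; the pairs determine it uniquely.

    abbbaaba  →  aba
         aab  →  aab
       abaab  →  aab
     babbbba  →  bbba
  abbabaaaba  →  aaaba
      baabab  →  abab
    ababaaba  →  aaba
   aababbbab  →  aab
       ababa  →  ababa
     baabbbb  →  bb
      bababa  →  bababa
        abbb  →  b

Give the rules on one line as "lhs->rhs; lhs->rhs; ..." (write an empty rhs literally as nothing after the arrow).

abb->; baa->a

  | abbbaaba => baaba => aba
  | aab
  | abaab => aab
  | babbbba => bbba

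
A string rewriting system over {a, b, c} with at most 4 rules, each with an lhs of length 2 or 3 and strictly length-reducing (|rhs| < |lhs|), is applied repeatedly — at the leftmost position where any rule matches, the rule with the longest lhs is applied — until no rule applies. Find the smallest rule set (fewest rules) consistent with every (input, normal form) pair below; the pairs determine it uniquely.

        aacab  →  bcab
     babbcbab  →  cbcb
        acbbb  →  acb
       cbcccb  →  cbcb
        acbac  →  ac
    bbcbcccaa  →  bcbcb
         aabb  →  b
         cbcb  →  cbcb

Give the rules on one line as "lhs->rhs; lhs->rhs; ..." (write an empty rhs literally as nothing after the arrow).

  | aacab => bcab
  | babbcbab => cbbcbab => cbcbab => cbccb => cbcb
  | acbbb => acbb => acb
  | cbcccb => cbccb => cbcb

aa->b; ba->c; bb->b; cc->c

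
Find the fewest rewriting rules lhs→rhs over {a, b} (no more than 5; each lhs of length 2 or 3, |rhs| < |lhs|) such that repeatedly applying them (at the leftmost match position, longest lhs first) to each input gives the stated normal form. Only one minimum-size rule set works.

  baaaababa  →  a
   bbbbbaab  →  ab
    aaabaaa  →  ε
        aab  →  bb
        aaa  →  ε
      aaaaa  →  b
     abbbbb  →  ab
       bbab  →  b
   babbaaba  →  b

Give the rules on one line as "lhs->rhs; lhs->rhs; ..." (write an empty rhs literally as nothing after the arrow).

  | baaaababa => aaababa => bababa => baaba => aba => a
  | bbbbbaab => bbbaab => baab => ab
  | aaabaaa => babaaa => baaaa => aaa => ba => ε
  | aab => bb

aa->b; ba->; bab->ba; bbb->b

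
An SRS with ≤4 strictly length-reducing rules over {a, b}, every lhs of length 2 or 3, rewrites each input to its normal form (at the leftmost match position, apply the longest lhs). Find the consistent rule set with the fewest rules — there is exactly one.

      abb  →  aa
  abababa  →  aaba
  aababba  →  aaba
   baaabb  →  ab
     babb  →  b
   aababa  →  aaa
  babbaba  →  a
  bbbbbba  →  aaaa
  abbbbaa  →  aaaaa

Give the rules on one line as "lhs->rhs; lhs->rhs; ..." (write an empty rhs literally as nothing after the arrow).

  | abb => aa
  | abababa => aaba
  | aababba => aaba
  | baaabb => ababb => ab

baa->ab; bab->; bb->a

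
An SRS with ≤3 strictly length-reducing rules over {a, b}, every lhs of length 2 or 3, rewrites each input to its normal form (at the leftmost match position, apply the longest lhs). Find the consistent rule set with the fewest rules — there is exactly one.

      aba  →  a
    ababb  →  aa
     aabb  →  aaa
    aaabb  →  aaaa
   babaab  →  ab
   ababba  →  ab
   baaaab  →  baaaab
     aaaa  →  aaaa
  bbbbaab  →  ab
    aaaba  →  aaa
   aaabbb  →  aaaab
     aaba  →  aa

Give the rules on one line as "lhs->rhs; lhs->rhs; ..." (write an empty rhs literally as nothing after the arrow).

  | aba => bb => a
  | ababb => bbbb => abb => aa
  | aabb => aaa
  | aaabb => aaaa

aba->bb; bb->a; bba->b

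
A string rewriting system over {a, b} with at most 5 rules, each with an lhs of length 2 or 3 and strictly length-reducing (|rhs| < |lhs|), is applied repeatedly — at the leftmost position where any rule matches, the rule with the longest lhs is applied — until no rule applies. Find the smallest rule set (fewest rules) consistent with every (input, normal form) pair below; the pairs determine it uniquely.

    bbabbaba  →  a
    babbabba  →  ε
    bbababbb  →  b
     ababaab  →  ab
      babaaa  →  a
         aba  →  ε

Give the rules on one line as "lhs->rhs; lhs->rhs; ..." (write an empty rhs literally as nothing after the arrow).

aa->; ba->a; bab->b; bbb->ba

  | bbabbaba => bbbaba => baaba => aaba => ba => a
  | babbabba => bbabba => bbba => baa => aa => ε
  | bbababbb => bbabbb => bbbb => bab => b
  | ababaab => abaab => aaab => ab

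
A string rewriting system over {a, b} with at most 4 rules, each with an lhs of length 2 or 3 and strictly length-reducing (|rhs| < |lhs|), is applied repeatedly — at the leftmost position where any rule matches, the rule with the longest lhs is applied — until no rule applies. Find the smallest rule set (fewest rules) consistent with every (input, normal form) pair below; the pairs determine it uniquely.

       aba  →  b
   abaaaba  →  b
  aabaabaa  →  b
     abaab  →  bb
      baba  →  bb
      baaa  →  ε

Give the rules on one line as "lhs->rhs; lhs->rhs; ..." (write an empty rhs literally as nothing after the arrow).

aa->; aba->b; ba->b; baa->a

  | aba => b
  | abaaaba => baaba => aba => b
  | aabaabaa => baabaa => abaa => ba => b
  | abaab => bab => bb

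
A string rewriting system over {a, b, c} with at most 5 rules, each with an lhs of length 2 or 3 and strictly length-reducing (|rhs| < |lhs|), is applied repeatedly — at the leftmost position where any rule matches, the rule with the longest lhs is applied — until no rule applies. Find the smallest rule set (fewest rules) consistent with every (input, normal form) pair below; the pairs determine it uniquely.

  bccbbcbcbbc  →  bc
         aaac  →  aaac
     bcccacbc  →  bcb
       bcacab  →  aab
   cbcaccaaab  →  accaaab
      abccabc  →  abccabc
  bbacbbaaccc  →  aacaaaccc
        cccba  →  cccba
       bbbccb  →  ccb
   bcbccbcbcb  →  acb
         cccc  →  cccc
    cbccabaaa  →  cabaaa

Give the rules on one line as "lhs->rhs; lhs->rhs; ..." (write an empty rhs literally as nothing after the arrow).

bb->a; bbb->; cac->b; cbc->

  | bccbbcbcbbc => bccacbcbbc => bcbbcbbc => bcacbbc => bbbbc => bc
  | aaac
  | bcccacbc => bccbbc => bccac => bcb
  | bcacab => bbab => aab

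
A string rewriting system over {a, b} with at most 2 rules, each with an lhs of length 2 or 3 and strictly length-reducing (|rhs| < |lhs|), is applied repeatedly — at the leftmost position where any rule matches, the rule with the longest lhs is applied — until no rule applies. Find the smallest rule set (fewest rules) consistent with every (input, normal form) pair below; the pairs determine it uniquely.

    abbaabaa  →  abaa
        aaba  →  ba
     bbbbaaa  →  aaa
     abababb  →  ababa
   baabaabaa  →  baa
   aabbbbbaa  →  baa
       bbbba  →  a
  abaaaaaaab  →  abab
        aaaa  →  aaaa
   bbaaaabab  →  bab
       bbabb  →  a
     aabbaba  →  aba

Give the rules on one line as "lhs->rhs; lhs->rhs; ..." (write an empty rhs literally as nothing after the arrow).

aab->b; bb->

  | abbaabaa => aaabaa => abaa
  | aaba => ba
  | bbbbaaa => bbaaa => aaa
  | abababb => ababa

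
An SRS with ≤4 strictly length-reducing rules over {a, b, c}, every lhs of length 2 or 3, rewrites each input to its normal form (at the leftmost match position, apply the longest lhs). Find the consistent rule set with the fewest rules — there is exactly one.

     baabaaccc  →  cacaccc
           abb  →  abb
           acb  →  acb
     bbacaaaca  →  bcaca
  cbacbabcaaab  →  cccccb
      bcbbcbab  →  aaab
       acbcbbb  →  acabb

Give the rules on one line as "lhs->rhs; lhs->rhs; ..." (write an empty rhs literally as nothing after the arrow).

  | baabaaccc => cabaaccc => cacaccc
  | abb
  | acb
  | bbacaaaca => bccaaaca => bcaca

ba->c; bcb->a; caa->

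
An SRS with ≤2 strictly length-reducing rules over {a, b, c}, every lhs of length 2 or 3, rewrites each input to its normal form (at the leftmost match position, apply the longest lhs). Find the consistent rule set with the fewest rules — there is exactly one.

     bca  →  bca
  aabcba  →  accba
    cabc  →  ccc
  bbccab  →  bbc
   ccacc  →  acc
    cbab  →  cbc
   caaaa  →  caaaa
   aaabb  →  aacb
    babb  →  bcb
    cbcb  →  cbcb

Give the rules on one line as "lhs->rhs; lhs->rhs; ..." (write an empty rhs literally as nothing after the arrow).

  | bca
  | aabcba => accba
  | cabc => ccc
  | bbccab => bbab => bbc

ab->c; cca->a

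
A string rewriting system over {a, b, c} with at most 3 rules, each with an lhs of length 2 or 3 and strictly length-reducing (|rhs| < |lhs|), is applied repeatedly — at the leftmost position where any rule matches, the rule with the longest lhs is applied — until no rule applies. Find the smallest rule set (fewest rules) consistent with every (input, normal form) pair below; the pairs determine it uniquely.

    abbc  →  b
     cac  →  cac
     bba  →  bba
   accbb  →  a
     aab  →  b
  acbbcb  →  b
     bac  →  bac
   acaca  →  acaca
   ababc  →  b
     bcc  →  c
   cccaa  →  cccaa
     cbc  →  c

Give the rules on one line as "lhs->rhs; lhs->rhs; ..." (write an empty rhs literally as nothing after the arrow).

ab->b; bc->; cb->

  | abbc => bbc => b
  | cac
  | bba
  | accbb => acb => a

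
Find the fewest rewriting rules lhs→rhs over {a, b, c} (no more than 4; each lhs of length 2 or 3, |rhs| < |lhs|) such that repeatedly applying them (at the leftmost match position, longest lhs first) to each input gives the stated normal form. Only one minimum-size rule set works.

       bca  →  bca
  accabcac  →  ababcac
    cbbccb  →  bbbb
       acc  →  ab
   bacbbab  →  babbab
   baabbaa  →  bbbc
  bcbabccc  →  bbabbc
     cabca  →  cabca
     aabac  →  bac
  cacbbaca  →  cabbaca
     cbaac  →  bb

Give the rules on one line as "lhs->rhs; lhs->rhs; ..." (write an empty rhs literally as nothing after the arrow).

  | bca
  | accabcac => ababcac
  | cbbccb => bbccb => bbbb
  | acc => ab

aa->c; cb->b; cc->b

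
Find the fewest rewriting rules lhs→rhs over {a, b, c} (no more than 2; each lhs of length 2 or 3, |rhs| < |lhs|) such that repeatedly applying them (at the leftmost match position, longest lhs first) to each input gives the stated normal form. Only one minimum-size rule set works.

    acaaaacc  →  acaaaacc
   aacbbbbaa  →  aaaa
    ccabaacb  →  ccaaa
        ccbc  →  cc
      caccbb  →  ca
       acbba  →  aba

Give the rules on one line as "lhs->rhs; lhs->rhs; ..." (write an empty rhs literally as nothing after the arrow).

baa->aa; cb->

  | acaaaacc
  | aacbbbbaa => aabbbaa => aabbaa => aabaa => aaaa
  | ccabaacb => ccaaacb => ccaaa
  | ccbc => cc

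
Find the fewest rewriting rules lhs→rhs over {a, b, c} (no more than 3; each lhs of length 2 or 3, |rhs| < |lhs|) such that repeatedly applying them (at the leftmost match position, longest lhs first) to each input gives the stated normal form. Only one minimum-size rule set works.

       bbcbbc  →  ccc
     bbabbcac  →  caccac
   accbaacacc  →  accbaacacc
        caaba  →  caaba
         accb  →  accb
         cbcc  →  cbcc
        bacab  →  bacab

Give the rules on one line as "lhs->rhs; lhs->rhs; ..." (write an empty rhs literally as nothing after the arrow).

bb->c; cbb->c

  | bbcbbc => ccbbc => ccc
  | bbabbcac => cabbcac => caccac
  | accbaacacc
  | caaba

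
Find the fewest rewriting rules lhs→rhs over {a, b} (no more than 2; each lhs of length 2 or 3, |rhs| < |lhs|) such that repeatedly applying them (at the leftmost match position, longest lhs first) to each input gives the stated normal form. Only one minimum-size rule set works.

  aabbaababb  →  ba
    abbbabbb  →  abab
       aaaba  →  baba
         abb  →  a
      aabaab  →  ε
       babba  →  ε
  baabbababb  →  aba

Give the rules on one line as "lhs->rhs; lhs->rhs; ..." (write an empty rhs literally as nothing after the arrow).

  | aabbaababb => bbbaababb => baababb => bbbabb => babb => ba
  | abbbabbb => ababbb => abab
  | aaaba => baba
  | abb => a

aa->b; bb->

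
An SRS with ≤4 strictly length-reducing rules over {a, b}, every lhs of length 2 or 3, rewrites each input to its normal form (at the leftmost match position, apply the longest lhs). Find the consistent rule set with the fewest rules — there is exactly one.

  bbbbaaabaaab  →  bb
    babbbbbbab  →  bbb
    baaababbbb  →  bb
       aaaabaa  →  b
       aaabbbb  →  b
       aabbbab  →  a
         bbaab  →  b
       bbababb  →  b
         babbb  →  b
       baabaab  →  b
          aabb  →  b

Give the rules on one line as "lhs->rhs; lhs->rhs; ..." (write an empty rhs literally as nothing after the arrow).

  | bbbbaaabaaab => bbbbaabaaab => bbbbabaaab => bbbaaaab => bbbaaab => bbbaab => bbbab => bba => bb
  | babbbbbbab => abbbbbab => bbbbab => bbba => bbb
  | baaababbbb => baababbbb => bababbbb => aabbbb => abbb => bb
  | aaaabaa => aaabaa => aabaa => abaa => baa => ba => b

ab->b; abb->b; ba->b; bab->a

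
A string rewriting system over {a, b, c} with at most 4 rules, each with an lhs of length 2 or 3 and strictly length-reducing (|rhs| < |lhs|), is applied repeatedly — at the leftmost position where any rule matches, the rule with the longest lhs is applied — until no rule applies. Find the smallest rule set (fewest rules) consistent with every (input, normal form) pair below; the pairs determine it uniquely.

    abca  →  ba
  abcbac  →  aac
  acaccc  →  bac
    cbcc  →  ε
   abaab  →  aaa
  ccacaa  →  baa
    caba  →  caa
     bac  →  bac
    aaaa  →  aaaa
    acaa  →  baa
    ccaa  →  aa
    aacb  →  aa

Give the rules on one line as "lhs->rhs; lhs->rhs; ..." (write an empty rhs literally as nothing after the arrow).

  | abca => aca => ba
  | abcbac => acbac => aac
  | acaccc => baccc => bac
  | cbcc => cc => ε

ab->a; aca->ba; cb->; cc->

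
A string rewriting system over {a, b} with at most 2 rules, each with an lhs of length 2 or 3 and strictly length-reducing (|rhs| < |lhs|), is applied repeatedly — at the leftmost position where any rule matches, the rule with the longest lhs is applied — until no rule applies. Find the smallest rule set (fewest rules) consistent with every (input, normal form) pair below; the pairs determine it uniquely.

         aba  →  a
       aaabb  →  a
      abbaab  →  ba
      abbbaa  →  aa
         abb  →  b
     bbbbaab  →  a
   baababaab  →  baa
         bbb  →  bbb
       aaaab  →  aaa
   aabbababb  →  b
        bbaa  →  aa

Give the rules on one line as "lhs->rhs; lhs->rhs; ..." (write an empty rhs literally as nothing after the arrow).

  | aba => a
  | aaabb => aab => a
  | abbaab => baab => ba
  | abbbaa => bbaa => aa

ab->; bba->a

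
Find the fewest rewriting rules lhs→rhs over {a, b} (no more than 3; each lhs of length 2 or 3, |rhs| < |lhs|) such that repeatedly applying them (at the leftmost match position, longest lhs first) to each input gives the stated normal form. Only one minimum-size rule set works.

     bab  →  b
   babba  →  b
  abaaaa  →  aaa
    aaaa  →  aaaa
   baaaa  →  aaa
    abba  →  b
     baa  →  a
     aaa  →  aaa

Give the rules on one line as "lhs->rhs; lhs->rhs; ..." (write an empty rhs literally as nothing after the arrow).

ab->b; ba->

  | bab => b
  | babba => bba => b
  | abaaaa => baaaa => aaa
  | aaaa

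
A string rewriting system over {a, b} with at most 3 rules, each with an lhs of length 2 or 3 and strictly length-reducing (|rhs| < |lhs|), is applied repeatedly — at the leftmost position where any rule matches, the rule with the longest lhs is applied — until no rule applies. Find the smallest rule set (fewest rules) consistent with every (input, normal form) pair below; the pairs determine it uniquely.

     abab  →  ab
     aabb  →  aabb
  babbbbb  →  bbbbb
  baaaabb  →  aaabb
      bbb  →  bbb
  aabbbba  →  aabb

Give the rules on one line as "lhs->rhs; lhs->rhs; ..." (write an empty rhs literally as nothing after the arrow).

  | abab => ab
  | aabb
  | babbbbb => bbbbb
  | baaaabb => aaabb

ba->; bba->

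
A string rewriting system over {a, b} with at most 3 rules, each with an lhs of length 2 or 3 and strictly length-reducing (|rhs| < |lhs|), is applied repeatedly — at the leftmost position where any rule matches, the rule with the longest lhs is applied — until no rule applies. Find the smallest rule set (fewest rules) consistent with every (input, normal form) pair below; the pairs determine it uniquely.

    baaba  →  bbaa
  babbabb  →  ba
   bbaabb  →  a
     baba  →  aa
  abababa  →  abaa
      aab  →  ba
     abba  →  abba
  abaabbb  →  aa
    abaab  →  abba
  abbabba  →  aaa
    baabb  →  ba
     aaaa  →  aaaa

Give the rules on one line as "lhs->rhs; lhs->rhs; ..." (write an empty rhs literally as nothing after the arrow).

  | baaba => bbaa
  | babbabb => ababb => aab => ba
  | bbaabb => bbbab => bab => a
  | baba => aa

aab->ba; bab->a; bbb->b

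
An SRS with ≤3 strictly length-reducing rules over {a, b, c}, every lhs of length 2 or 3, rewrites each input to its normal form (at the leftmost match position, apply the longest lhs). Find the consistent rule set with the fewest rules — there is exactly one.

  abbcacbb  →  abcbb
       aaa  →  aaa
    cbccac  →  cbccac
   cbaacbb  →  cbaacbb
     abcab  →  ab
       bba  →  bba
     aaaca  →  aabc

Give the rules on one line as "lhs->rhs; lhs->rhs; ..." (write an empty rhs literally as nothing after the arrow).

  | abbcacbb => abcbb
  | aaa
  | cbccac
  | cbaacbb

aca->bc; bca->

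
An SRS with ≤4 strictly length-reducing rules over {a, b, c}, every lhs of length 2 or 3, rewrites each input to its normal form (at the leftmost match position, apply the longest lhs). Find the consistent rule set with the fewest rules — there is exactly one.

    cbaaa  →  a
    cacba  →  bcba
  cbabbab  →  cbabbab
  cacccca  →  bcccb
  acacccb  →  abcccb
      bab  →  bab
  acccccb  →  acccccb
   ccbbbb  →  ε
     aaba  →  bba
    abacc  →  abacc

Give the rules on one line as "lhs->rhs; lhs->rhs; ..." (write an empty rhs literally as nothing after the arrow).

aa->b; ca->b; cbb->

  | cbaaa => cbba => a
  | cacba => bcba
  | cbabbab
  | cacccca => bcccca => bcccb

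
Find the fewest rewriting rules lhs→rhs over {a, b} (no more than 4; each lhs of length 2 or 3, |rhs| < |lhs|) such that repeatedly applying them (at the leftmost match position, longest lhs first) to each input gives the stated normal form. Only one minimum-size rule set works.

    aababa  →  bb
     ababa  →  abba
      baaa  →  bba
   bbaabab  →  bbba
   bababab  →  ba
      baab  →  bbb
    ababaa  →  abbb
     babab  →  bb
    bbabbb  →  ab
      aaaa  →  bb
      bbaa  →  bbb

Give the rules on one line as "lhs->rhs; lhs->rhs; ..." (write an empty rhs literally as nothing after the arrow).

  | aababa => bbaba => baa => bb
  | ababa => abba
  | baaa => bba
  | bbaabab => bbbbab => bbba

aa->b; aba->ab; bab->a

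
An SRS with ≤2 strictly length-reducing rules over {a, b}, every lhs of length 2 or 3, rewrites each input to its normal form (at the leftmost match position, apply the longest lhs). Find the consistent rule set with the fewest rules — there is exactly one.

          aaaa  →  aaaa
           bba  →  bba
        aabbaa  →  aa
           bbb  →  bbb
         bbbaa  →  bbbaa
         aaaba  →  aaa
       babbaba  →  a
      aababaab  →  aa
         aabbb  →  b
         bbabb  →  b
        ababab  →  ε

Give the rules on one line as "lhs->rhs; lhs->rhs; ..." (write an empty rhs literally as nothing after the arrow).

  | aaaa
  | bba
  | aabbaa => abaa => aa
  | bbb

ab->; bab->ab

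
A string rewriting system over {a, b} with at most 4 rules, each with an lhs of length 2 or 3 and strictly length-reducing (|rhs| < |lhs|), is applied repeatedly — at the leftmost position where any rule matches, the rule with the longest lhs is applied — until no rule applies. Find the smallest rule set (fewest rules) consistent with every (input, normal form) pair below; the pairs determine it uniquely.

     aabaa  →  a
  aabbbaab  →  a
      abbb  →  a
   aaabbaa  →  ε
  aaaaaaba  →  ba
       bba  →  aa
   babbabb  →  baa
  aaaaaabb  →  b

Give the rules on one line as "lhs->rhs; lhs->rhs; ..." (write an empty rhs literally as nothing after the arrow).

aaa->; ab->a; bb->b; bba->aa

  | aabaa => aaaa => a
  | aabbbaab => aabbaab => aabaab => aaaab => ab => a
  | abbb => abb => ab => a
  | aaabbaa => bbaa => aaa => ε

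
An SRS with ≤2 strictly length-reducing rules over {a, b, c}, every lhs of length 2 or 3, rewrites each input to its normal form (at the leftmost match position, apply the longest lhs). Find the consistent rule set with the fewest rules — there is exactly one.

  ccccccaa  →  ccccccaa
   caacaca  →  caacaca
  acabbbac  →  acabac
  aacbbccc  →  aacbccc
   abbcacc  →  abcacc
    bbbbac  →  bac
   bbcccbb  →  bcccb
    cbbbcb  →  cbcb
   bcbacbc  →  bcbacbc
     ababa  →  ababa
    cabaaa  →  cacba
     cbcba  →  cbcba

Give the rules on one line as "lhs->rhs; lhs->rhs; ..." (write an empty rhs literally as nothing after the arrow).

  | ccccccaa
  | caacaca
  | acabbbac => acabbac => acabac
  | aacbbccc => aacbccc

baa->cb; bb->b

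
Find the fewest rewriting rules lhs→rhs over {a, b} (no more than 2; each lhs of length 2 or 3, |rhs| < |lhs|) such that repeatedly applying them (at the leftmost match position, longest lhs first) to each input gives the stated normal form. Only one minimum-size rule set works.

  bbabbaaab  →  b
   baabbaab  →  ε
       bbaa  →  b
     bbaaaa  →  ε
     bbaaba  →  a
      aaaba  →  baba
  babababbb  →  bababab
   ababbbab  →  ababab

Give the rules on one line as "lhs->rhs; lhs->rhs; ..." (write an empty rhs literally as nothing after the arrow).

aa->b; bb->

  | bbabbaaab => abbaaab => aaaab => baab => bbb => b
  | baabbaab => bbbbaab => bbaab => aab => bb => ε
  | bbaa => aa => b
  | bbaaaa => aaaa => baa => bb => ε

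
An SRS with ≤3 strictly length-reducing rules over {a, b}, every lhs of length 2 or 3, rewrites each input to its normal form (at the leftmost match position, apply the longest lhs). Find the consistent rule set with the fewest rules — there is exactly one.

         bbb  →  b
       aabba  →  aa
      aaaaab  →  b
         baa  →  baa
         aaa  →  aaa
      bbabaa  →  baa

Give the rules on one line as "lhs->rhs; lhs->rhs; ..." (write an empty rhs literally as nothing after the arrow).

ab->b; bb->a

  | bbb => ab => b
  | aabba => abba => bba => aa
  | aaaaab => aaaab => aaab => aab => ab => b
  | baa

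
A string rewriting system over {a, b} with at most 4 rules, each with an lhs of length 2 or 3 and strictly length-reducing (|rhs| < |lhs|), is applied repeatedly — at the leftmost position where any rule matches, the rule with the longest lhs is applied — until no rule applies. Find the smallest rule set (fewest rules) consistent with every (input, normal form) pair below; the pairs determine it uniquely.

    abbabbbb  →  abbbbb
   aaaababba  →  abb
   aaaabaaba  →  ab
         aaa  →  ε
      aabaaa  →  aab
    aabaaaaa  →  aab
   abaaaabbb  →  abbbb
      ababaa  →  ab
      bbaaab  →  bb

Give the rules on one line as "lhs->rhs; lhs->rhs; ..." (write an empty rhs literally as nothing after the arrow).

  | abbabbbb => abbbbb
  | aaaababba => ababba => abbba => abb
  | aaaabaaba => abaaba => ababa => abba => ab
  | aaa => ε

aaa->; ba->b; bba->b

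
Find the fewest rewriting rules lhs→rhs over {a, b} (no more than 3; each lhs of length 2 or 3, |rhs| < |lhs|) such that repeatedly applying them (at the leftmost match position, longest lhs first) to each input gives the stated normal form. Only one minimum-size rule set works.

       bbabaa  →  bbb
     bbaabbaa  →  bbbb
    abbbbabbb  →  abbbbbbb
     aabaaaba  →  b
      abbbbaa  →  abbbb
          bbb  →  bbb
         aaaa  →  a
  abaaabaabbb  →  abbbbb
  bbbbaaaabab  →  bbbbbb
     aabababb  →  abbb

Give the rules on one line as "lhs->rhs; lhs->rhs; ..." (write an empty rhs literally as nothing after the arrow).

aaa->; aab->; ba->b

  | bbabaa => bbbaa => bbba => bbb
  | bbaabbaa => bbabbaa => bbbbaa => bbbba => bbbb
  | abbbbabbb => abbbbbbb
  | aabaaaba => aaaba => ba => b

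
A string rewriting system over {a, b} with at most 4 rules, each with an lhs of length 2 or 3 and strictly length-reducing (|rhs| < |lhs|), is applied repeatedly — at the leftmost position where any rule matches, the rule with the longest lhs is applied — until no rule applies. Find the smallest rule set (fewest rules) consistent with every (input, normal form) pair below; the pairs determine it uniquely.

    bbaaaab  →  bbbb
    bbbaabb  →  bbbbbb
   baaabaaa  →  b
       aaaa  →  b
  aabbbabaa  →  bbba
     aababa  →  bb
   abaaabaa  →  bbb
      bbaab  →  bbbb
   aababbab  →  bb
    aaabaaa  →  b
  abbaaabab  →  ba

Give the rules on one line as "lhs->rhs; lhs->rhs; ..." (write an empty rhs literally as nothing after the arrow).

aa->b; aaa->a; ab->a; bab->a

  | bbaaaab => bbaab => bbbb
  | bbbaabb => bbbbbb
  | baaabaaa => babaaa => aaaa => aa => b
  | aaaa => aa => b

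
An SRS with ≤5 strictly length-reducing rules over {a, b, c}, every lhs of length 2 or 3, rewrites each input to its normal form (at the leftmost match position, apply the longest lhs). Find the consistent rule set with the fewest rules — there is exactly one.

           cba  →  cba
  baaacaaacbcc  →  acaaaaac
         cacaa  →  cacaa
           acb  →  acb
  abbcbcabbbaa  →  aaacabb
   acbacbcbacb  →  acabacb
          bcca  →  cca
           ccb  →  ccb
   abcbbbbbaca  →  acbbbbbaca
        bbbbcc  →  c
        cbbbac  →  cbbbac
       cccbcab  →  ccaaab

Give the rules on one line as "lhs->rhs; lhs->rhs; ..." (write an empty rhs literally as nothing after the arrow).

baa->; bbc->aa; bc->c; cbc->aa

  | cba
  | baaacaaacbcc => acaaacbcc => acaaaaac
  | cacaa
  | acb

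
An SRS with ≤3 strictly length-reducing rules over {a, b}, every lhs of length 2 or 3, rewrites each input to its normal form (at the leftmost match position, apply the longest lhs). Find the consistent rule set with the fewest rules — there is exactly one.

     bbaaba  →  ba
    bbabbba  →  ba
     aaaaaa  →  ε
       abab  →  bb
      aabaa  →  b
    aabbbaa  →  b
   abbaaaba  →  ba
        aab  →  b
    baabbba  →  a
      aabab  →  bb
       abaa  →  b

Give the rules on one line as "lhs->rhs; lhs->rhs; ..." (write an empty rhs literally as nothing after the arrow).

aa->; ab->b; bba->a

  | bbaaba => aaba => ba
  | bbabbba => abbba => bbba => ba
  | aaaaaa => aaaa => aa => ε
  | abab => bab => bb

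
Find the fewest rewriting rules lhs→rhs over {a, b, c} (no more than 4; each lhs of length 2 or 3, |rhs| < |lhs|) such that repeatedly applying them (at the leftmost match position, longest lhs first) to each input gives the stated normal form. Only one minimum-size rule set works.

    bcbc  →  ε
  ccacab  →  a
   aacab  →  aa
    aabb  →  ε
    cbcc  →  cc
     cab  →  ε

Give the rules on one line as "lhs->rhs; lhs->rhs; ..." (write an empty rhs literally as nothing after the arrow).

ab->; bc->; ca->a

  | bcbc => bc => ε
  | ccacab => cacab => acab => aab => a
  | aacab => aaab => aa
  | aabb => ab => ε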